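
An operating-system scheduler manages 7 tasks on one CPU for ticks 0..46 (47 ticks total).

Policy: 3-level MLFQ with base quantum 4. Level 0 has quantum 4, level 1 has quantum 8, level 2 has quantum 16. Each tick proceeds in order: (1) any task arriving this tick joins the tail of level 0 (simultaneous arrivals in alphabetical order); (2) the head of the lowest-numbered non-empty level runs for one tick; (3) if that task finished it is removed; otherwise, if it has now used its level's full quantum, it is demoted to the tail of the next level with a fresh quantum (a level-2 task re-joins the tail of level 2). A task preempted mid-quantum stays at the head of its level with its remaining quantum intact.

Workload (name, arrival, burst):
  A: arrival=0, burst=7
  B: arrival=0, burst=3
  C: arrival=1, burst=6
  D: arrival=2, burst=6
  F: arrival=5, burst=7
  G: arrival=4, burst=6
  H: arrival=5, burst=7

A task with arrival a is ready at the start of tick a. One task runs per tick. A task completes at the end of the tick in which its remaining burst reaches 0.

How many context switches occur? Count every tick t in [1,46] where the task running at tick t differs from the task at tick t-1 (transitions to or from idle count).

t=0: L0/L1/L2 = AB/-/- → run A
t=1: L0/L1/L2 = ABC/-/- → run A
t=2: L0/L1/L2 = ABCD/-/- → run A
t=3: L0/L1/L2 = ABCD/-/- → run A
t=4: L0/L1/L2 = BCDG/A/- → run B
t=5: L0/L1/L2 = BCDGFH/A/- → run B
t=6: L0/L1/L2 = BCDGFH/A/- → run B
t=7: L0/L1/L2 = CDGFH/A/- → run C
t=8: L0/L1/L2 = CDGFH/A/- → run C
t=9: L0/L1/L2 = CDGFH/A/- → run C
t=10: L0/L1/L2 = CDGFH/A/- → run C
t=11: L0/L1/L2 = DGFH/AC/- → run D
t=12: L0/L1/L2 = DGFH/AC/- → run D
t=13: L0/L1/L2 = DGFH/AC/- → run D
t=14: L0/L1/L2 = DGFH/AC/- → run D
t=15: L0/L1/L2 = GFH/ACD/- → run G
t=16: L0/L1/L2 = GFH/ACD/- → run G
t=17: L0/L1/L2 = GFH/ACD/- → run G
t=18: L0/L1/L2 = GFH/ACD/- → run G
t=19: L0/L1/L2 = FH/ACDG/- → run F
t=20: L0/L1/L2 = FH/ACDG/- → run F
t=21: L0/L1/L2 = FH/ACDG/- → run F
t=22: L0/L1/L2 = FH/ACDG/- → run F
t=23: L0/L1/L2 = H/ACDGF/- → run H
t=24: L0/L1/L2 = H/ACDGF/- → run H
t=25: L0/L1/L2 = H/ACDGF/- → run H
t=26: L0/L1/L2 = H/ACDGF/- → run H
t=27: L0/L1/L2 = -/ACDGFH/- → run A
t=28: L0/L1/L2 = -/ACDGFH/- → run A
t=29: L0/L1/L2 = -/ACDGFH/- → run A
t=30: L0/L1/L2 = -/CDGFH/- → run C
t=31: L0/L1/L2 = -/CDGFH/- → run C
t=32: L0/L1/L2 = -/DGFH/- → run D
t=33: L0/L1/L2 = -/DGFH/- → run D
t=34: L0/L1/L2 = -/GFH/- → run G
t=35: L0/L1/L2 = -/GFH/- → run G
t=36: L0/L1/L2 = -/FH/- → run F
t=37: L0/L1/L2 = -/FH/- → run F
t=38: L0/L1/L2 = -/FH/- → run F
t=39: L0/L1/L2 = -/H/- → run H
t=40: L0/L1/L2 = -/H/- → run H
t=41: L0/L1/L2 = -/H/- → run H
t=42: (idle)
t=43: (idle)
t=44: (idle)
t=45: (idle)
t=46: (idle)

context switches = 13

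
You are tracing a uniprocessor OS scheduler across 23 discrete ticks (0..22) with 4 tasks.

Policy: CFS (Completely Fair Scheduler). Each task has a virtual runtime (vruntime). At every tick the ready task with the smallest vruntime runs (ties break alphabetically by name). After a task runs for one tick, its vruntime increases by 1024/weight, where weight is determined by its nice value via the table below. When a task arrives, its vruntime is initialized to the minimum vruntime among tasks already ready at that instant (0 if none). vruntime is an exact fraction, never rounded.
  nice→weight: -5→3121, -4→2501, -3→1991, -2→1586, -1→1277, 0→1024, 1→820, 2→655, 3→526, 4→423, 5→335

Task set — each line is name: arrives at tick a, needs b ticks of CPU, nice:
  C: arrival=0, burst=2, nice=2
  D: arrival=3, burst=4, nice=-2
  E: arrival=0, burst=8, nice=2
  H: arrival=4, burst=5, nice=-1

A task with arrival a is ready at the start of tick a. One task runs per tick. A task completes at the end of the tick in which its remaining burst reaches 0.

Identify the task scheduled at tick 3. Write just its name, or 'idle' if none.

running at tick 3 = D

t=0: vr[C=0 E=0] → run C
t=1: vr[C=1024/655 E=0] → run E
t=2: vr[C=1024/655 E=1024/655] → run C
t=3: vr[D=1024/655 E=1024/655] → run D
t=4: vr[D=1147392/519415 E=1024/655 H=1024/655] → run E
t=5: vr[D=1147392/519415 E=2048/655 H=1024/655] → run H
t=6: vr[D=1147392/519415 E=2048/655 H=1978368/836435] → run D
t=7: vr[D=1482752/519415 E=2048/655 H=1978368/836435] → run H
t=8: vr[D=1482752/519415 E=2048/655 H=2649088/836435] → run D
t=9: vr[D=1818112/519415 E=2048/655 H=2649088/836435] → run E
t=10: vr[D=1818112/519415 E=3072/655 H=2649088/836435] → run H
t=11: vr[D=1818112/519415 E=3072/655 H=3319808/836435] → run D
t=12: vr[E=3072/655 H=3319808/836435] → run H
t=13: vr[E=3072/655 H=3990528/836435] → run E
t=14: vr[E=4096/655 H=3990528/836435] → run H
t=15: vr[E=4096/655] → run E
t=16: vr[E=1024/131] → run E
t=17: vr[E=6144/655] → run E
t=18: vr[E=7168/655] → run E
t=19: (idle)
t=20: (idle)
t=21: (idle)
t=22: (idle)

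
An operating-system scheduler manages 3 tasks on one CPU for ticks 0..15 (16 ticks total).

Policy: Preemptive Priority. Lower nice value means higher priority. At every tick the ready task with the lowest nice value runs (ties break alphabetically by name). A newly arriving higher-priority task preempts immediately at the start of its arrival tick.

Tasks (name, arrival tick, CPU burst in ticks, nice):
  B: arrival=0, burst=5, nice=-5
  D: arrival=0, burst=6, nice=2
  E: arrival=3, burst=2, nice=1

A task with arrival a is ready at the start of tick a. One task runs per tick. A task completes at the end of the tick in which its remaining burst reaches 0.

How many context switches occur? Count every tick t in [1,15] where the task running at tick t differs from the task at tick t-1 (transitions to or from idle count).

context switches = 3

t=0: ready={B,D} → run B
t=1: ready={B,D} → run B
t=2: ready={B,D} → run B
t=3: ready={B,D,E} → run B
t=4: ready={B,D,E} → run B
t=5: ready={D,E} → run E
t=6: ready={D,E} → run E
t=7: ready={D} → run D
t=8: ready={D} → run D
t=9: ready={D} → run D
t=10: ready={D} → run D
t=11: ready={D} → run D
t=12: ready={D} → run D
t=13: (idle)
t=14: (idle)
t=15: (idle)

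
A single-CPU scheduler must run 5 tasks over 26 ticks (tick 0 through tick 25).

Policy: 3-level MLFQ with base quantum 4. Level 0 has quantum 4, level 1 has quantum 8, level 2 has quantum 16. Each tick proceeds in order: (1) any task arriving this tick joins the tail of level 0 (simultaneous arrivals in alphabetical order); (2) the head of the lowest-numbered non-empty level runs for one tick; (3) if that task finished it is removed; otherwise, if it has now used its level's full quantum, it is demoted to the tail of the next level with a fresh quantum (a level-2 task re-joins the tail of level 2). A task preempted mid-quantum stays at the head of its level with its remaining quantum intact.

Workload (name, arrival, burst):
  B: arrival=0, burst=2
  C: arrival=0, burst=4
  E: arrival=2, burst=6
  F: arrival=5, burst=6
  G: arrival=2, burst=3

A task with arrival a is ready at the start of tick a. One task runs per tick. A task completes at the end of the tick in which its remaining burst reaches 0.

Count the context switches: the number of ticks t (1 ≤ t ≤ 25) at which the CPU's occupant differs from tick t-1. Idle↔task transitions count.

t=0: L0/L1/L2 = BC/-/- → run B
t=1: L0/L1/L2 = BC/-/- → run B
t=2: L0/L1/L2 = CEG/-/- → run C
t=3: L0/L1/L2 = CEG/-/- → run C
t=4: L0/L1/L2 = CEG/-/- → run C
t=5: L0/L1/L2 = CEGF/-/- → run C
t=6: L0/L1/L2 = EGF/-/- → run E
t=7: L0/L1/L2 = EGF/-/- → run E
t=8: L0/L1/L2 = EGF/-/- → run E
t=9: L0/L1/L2 = EGF/-/- → run E
t=10: L0/L1/L2 = GF/E/- → run G
t=11: L0/L1/L2 = GF/E/- → run G
t=12: L0/L1/L2 = GF/E/- → run G
t=13: L0/L1/L2 = F/E/- → run F
t=14: L0/L1/L2 = F/E/- → run F
t=15: L0/L1/L2 = F/E/- → run F
t=16: L0/L1/L2 = F/E/- → run F
t=17: L0/L1/L2 = -/EF/- → run E
t=18: L0/L1/L2 = -/EF/- → run E
t=19: L0/L1/L2 = -/F/- → run F
t=20: L0/L1/L2 = -/F/- → run F
t=21: (idle)
t=22: (idle)
t=23: (idle)
t=24: (idle)
t=25: (idle)

context switches = 7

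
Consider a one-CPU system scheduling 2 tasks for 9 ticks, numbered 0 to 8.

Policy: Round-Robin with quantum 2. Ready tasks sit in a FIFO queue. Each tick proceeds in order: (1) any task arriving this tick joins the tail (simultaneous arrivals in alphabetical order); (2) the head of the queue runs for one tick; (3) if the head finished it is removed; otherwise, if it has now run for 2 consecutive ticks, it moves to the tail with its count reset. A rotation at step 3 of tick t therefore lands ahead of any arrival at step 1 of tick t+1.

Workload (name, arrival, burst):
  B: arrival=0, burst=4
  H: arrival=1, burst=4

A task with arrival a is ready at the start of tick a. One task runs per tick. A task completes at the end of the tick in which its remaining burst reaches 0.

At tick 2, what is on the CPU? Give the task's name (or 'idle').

t=0: queue=[B] q_used=0 → run B
t=1: queue=[B,H] q_used=1 → run B
t=2: queue=[H,B] q_used=0 → run H
t=3: queue=[H,B] q_used=1 → run H
t=4: queue=[B,H] q_used=0 → run B
t=5: queue=[B,H] q_used=1 → run B
t=6: queue=[H] q_used=0 → run H
t=7: queue=[H] q_used=1 → run H
t=8: (idle)

running at tick 2 = H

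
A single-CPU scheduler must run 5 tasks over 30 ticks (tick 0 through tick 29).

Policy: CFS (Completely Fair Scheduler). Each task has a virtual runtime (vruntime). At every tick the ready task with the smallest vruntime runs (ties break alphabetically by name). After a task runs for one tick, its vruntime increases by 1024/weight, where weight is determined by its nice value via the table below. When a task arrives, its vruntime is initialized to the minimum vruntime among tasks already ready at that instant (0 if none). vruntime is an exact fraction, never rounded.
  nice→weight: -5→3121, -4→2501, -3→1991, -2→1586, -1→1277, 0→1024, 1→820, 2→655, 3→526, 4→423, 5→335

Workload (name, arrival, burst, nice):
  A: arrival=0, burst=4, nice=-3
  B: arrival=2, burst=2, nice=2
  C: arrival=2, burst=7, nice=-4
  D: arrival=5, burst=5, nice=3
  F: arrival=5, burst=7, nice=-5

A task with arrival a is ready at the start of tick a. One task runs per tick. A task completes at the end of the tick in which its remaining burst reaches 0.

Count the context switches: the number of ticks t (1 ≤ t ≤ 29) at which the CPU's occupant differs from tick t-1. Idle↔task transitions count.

context switches = 20

t=0: vr[A=0] → run A
t=1: vr[A=1024/1991] → run A
t=2: vr[A=2048/1991 B=2048/1991 C=2048/1991] → run A
t=3: vr[A=3072/1991 B=2048/1991 C=2048/1991] → run B
t=4: vr[A=3072/1991 B=3380224/1304105 C=2048/1991] → run C
t=5: vr[A=3072/1991 B=3380224/1304105 C=7160832/4979491 D=7160832/4979491 F=7160832/4979491] → run C
t=6: vr[A=3072/1991 B=3380224/1304105 C=9199616/4979491 D=7160832/4979491 F=7160832/4979491] → run D
t=7: vr[A=3072/1991 B=3380224/1304105 C=9199616/4979491 D=4432798208/1309606133 F=7160832/4979491] → run F
t=8: vr[A=3072/1991 B=3380224/1304105 C=9199616/4979491 D=4432798208/1309606133 F=27447955456/15540991411] → run A
t=9: vr[B=3380224/1304105 C=9199616/4979491 D=4432798208/1309606133 F=27447955456/15540991411] → run F
t=10: vr[B=3380224/1304105 C=9199616/4979491 D=4432798208/1309606133 F=32546954240/15540991411] → run C
t=11: vr[B=3380224/1304105 C=11238400/4979491 D=4432798208/1309606133 F=32546954240/15540991411] → run F
t=12: vr[B=3380224/1304105 C=11238400/4979491 D=4432798208/1309606133 F=37645953024/15540991411] → run C
t=13: vr[B=3380224/1304105 C=13277184/4979491 D=4432798208/1309606133 F=37645953024/15540991411] → run F
t=14: vr[B=3380224/1304105 C=13277184/4979491 D=4432798208/1309606133 F=42744951808/15540991411] → run B
t=15: vr[C=13277184/4979491 D=4432798208/1309606133 F=42744951808/15540991411] → run C
t=16: vr[C=15315968/4979491 D=4432798208/1309606133 F=42744951808/15540991411] → run F
t=17: vr[C=15315968/4979491 D=4432798208/1309606133 F=47843950592/15540991411] → run C
t=18: vr[C=17354752/4979491 D=4432798208/1309606133 F=47843950592/15540991411] → run F
t=19: vr[C=17354752/4979491 D=4432798208/1309606133 F=52942949376/15540991411] → run D
t=20: vr[C=17354752/4979491 D=6982297600/1309606133 F=52942949376/15540991411] → run F
t=21: vr[C=17354752/4979491 D=6982297600/1309606133] → run C
t=22: vr[D=6982297600/1309606133] → run D
t=23: vr[D=9531796992/1309606133] → run D
t=24: vr[D=12081296384/1309606133] → run D
t=25: (idle)
t=26: (idle)
t=27: (idle)
t=28: (idle)
t=29: (idle)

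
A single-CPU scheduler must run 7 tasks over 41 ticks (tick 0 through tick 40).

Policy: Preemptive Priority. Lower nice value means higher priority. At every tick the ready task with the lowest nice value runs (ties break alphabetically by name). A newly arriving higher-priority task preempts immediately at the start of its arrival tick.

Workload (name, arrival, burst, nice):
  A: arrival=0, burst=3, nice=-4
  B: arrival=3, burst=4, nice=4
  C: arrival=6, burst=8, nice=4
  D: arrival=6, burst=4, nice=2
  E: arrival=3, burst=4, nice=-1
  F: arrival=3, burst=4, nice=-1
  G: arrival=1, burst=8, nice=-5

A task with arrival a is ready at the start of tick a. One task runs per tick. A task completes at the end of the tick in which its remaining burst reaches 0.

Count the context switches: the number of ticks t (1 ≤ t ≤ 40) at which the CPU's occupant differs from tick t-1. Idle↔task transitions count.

t=0: ready={A} → run A
t=1: ready={A,G} → run G
t=2: ready={A,G} → run G
t=3: ready={A,B,E,F,G} → run G
t=4: ready={A,B,E,F,G} → run G
t=5: ready={A,B,E,F,G} → run G
t=6: ready={A,B,C,D,E,F,G} → run G
t=7: ready={A,B,C,D,E,F,G} → run G
t=8: ready={A,B,C,D,E,F,G} → run G
t=9: ready={A,B,C,D,E,F} → run A
t=10: ready={A,B,C,D,E,F} → run A
t=11: ready={B,C,D,E,F} → run E
t=12: ready={B,C,D,E,F} → run E
t=13: ready={B,C,D,E,F} → run E
t=14: ready={B,C,D,E,F} → run E
t=15: ready={B,C,D,F} → run F
t=16: ready={B,C,D,F} → run F
t=17: ready={B,C,D,F} → run F
t=18: ready={B,C,D,F} → run F
t=19: ready={B,C,D} → run D
t=20: ready={B,C,D} → run D
t=21: ready={B,C,D} → run D
t=22: ready={B,C,D} → run D
t=23: ready={B,C} → run B
t=24: ready={B,C} → run B
t=25: ready={B,C} → run B
t=26: ready={B,C} → run B
t=27: ready={C} → run C
t=28: ready={C} → run C
t=29: ready={C} → run C
t=30: ready={C} → run C
t=31: ready={C} → run C
t=32: ready={C} → run C
t=33: ready={C} → run C
t=34: ready={C} → run C
t=35: (idle)
t=36: (idle)
t=37: (idle)
t=38: (idle)
t=39: (idle)
t=40: (idle)

context switches = 8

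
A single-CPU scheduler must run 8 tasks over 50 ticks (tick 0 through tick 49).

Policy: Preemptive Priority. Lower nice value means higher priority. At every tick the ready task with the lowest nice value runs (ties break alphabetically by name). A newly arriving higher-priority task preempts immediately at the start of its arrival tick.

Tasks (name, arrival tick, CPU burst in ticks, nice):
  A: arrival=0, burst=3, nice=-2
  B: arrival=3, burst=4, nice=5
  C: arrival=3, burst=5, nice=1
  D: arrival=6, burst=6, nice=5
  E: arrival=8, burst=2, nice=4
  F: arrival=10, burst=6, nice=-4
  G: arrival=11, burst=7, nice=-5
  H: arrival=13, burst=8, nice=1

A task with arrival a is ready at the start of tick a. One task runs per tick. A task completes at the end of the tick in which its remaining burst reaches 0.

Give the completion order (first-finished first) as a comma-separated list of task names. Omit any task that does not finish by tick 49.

t=0: ready={A} → run A
t=1: ready={A} → run A
t=2: ready={A} → run A
t=3: ready={B,C} → run C
t=4: ready={B,C} → run C
t=5: ready={B,C} → run C
t=6: ready={B,C,D} → run C
t=7: ready={B,C,D} → run C
t=8: ready={B,D,E} → run E
t=9: ready={B,D,E} → run E
t=10: ready={B,D,F} → run F
t=11: ready={B,D,F,G} → run G
t=12: ready={B,D,F,G} → run G
t=13: ready={B,D,F,G,H} → run G
t=14: ready={B,D,F,G,H} → run G
t=15: ready={B,D,F,G,H} → run G
t=16: ready={B,D,F,G,H} → run G
t=17: ready={B,D,F,G,H} → run G
t=18: ready={B,D,F,H} → run F
t=19: ready={B,D,F,H} → run F
t=20: ready={B,D,F,H} → run F
t=21: ready={B,D,F,H} → run F
t=22: ready={B,D,F,H} → run F
t=23: ready={B,D,H} → run H
t=24: ready={B,D,H} → run H
t=25: ready={B,D,H} → run H
t=26: ready={B,D,H} → run H
t=27: ready={B,D,H} → run H
t=28: ready={B,D,H} → run H
t=29: ready={B,D,H} → run H
t=30: ready={B,D,H} → run H
t=31: ready={B,D} → run B
t=32: ready={B,D} → run B
t=33: ready={B,D} → run B
t=34: ready={B,D} → run B
t=35: ready={D} → run D
t=36: ready={D} → run D
t=37: ready={D} → run D
t=38: ready={D} → run D
t=39: ready={D} → run D
t=40: ready={D} → run D
t=41: (idle)
t=42: (idle)
t=43: (idle)
t=44: (idle)
t=45: (idle)
t=46: (idle)
t=47: (idle)
t=48: (idle)
t=49: (idle)

completion order = A, C, E, G, F, H, B, D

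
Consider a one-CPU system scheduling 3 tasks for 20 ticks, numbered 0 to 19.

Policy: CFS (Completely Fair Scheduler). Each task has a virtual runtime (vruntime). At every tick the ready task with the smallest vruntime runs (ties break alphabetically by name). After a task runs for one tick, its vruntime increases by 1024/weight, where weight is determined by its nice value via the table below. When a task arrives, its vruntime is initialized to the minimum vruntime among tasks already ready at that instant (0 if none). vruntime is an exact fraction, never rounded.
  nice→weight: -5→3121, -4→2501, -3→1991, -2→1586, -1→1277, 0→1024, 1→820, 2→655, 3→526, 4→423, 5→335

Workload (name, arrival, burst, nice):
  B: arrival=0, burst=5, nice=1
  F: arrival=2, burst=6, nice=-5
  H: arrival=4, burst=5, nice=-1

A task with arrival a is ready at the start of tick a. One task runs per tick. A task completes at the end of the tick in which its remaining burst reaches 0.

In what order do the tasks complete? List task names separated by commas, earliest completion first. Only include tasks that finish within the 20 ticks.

t=0: vr[B=0] → run B
t=1: vr[B=256/205] → run B
t=2: vr[B=512/205 F=512/205] → run B
t=3: vr[B=768/205 F=512/205] → run F
t=4: vr[B=768/205 F=1807872/639805 H=1807872/639805] → run F
t=5: vr[B=768/205 F=2017792/639805 H=1807872/639805] → run H
t=6: vr[B=768/205 F=2017792/639805 H=2963812864/817030985] → run F
t=7: vr[B=768/205 F=2227712/639805 H=2963812864/817030985] → run F
t=8: vr[B=768/205 F=2437632/639805 H=2963812864/817030985] → run H
t=9: vr[B=768/205 F=2437632/639805 H=3618973184/817030985] → run B
t=10: vr[B=1024/205 F=2437632/639805 H=3618973184/817030985] → run F
t=11: vr[B=1024/205 F=2647552/639805 H=3618973184/817030985] → run F
t=12: vr[B=1024/205 H=3618973184/817030985] → run H
t=13: vr[B=1024/205 H=4274133504/817030985] → run B
t=14: vr[H=4274133504/817030985] → run H
t=15: vr[H=4929293824/817030985] → run H
t=16: (idle)
t=17: (idle)
t=18: (idle)
t=19: (idle)

completion order = F, B, H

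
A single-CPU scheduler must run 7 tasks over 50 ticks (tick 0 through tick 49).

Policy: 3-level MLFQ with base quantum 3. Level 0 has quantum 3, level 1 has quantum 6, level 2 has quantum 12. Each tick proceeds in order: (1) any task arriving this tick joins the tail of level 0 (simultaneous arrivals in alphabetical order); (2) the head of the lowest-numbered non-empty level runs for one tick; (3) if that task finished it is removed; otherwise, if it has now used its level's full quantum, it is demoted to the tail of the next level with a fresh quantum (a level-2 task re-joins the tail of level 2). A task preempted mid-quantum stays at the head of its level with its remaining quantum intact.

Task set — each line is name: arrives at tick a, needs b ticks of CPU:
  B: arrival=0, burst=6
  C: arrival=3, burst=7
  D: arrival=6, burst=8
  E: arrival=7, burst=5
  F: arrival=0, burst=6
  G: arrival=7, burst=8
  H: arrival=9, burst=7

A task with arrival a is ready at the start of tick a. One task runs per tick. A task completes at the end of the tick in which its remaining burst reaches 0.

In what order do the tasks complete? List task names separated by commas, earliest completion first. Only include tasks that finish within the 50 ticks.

completion order = B, F, C, D, E, G, H

t=0: L0/L1/L2 = BF/-/- → run B
t=1: L0/L1/L2 = BF/-/- → run B
t=2: L0/L1/L2 = BF/-/- → run B
t=3: L0/L1/L2 = FC/B/- → run F
t=4: L0/L1/L2 = FC/B/- → run F
t=5: L0/L1/L2 = FC/B/- → run F
t=6: L0/L1/L2 = CD/BF/- → run C
t=7: L0/L1/L2 = CDEG/BF/- → run C
t=8: L0/L1/L2 = CDEG/BF/- → run C
t=9: L0/L1/L2 = DEGH/BFC/- → run D
t=10: L0/L1/L2 = DEGH/BFC/- → run D
t=11: L0/L1/L2 = DEGH/BFC/- → run D
t=12: L0/L1/L2 = EGH/BFCD/- → run E
t=13: L0/L1/L2 = EGH/BFCD/- → run E
t=14: L0/L1/L2 = EGH/BFCD/- → run E
t=15: L0/L1/L2 = GH/BFCDE/- → run G
t=16: L0/L1/L2 = GH/BFCDE/- → run G
t=17: L0/L1/L2 = GH/BFCDE/- → run G
t=18: L0/L1/L2 = H/BFCDEG/- → run H
t=19: L0/L1/L2 = H/BFCDEG/- → run H
t=20: L0/L1/L2 = H/BFCDEG/- → run H
t=21: L0/L1/L2 = -/BFCDEGH/- → run B
t=22: L0/L1/L2 = -/BFCDEGH/- → run B
t=23: L0/L1/L2 = -/BFCDEGH/- → run B
t=24: L0/L1/L2 = -/FCDEGH/- → run F
t=25: L0/L1/L2 = -/FCDEGH/- → run F
t=26: L0/L1/L2 = -/FCDEGH/- → run F
t=27: L0/L1/L2 = -/CDEGH/- → run C
t=28: L0/L1/L2 = -/CDEGH/- → run C
t=29: L0/L1/L2 = -/CDEGH/- → run C
t=30: L0/L1/L2 = -/CDEGH/- → run C
t=31: L0/L1/L2 = -/DEGH/- → run D
t=32: L0/L1/L2 = -/DEGH/- → run D
t=33: L0/L1/L2 = -/DEGH/- → run D
t=34: L0/L1/L2 = -/DEGH/- → run D
t=35: L0/L1/L2 = -/DEGH/- → run D
t=36: L0/L1/L2 = -/EGH/- → run E
t=37: L0/L1/L2 = -/EGH/- → run E
t=38: L0/L1/L2 = -/GH/- → run G
t=39: L0/L1/L2 = -/GH/- → run G
t=40: L0/L1/L2 = -/GH/- → run G
t=41: L0/L1/L2 = -/GH/- → run G
t=42: L0/L1/L2 = -/GH/- → run G
t=43: L0/L1/L2 = -/H/- → run H
t=44: L0/L1/L2 = -/H/- → run H
t=45: L0/L1/L2 = -/H/- → run H
t=46: L0/L1/L2 = -/H/- → run H
t=47: (idle)
t=48: (idle)
t=49: (idle)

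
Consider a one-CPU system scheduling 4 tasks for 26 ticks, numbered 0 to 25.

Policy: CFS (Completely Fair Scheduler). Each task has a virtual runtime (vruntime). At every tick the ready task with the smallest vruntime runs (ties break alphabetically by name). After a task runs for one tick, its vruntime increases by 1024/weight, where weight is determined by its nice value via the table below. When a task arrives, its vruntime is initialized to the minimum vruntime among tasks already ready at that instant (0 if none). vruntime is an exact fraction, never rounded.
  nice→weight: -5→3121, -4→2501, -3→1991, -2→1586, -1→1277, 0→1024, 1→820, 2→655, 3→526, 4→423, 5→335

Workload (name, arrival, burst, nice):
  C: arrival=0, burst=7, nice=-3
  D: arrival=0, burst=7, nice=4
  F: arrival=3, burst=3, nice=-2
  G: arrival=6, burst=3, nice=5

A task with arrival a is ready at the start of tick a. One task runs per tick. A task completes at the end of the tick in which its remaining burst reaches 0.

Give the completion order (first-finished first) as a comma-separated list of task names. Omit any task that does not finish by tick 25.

t=0: vr[C=0 D=0] → run C
t=1: vr[C=1024/1991 D=0] → run D
t=2: vr[C=1024/1991 D=1024/423] → run C
t=3: vr[C=2048/1991 D=1024/423 F=2048/1991] → run C
t=4: vr[C=3072/1991 D=1024/423 F=2048/1991] → run F
t=5: vr[C=3072/1991 D=1024/423 F=2643456/1578863] → run C
t=6: vr[C=4096/1991 D=1024/423 F=2643456/1578863 G=2643456/1578863] → run F
t=7: vr[C=4096/1991 D=1024/423 F=3662848/1578863 G=2643456/1578863] → run G
t=8: vr[C=4096/1991 D=1024/423 F=3662848/1578863 G=2502313472/528919105] → run C
t=9: vr[C=5120/1991 D=1024/423 F=3662848/1578863 G=2502313472/528919105] → run F
t=10: vr[C=5120/1991 D=1024/423 G=2502313472/528919105] → run D
t=11: vr[C=5120/1991 D=2048/423 G=2502313472/528919105] → run C
t=12: vr[C=6144/1991 D=2048/423 G=2502313472/528919105] → run C
t=13: vr[D=2048/423 G=2502313472/528919105] → run G
t=14: vr[D=2048/423 G=4119069184/528919105] → run D
t=15: vr[D=1024/141 G=4119069184/528919105] → run D
t=16: vr[D=4096/423 G=4119069184/528919105] → run G
t=17: vr[D=4096/423] → run D
t=18: vr[D=5120/423] → run D
t=19: vr[D=2048/141] → run D
t=20: (idle)
t=21: (idle)
t=22: (idle)
t=23: (idle)
t=24: (idle)
t=25: (idle)

completion order = F, C, G, D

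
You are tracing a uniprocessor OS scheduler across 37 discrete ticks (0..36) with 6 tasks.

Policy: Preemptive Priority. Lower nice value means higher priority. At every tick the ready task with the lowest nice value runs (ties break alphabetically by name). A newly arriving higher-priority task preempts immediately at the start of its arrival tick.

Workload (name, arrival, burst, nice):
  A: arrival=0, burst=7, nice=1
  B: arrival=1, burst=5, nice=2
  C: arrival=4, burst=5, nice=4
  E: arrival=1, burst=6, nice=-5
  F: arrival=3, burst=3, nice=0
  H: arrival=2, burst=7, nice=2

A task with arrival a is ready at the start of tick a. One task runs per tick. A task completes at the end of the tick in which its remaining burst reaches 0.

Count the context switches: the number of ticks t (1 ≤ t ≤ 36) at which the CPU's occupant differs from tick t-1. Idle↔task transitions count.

context switches = 7

t=0: ready={A} → run A
t=1: ready={A,B,E} → run E
t=2: ready={A,B,E,H} → run E
t=3: ready={A,B,E,F,H} → run E
t=4: ready={A,B,C,E,F,H} → run E
t=5: ready={A,B,C,E,F,H} → run E
t=6: ready={A,B,C,E,F,H} → run E
t=7: ready={A,B,C,F,H} → run F
t=8: ready={A,B,C,F,H} → run F
t=9: ready={A,B,C,F,H} → run F
t=10: ready={A,B,C,H} → run A
t=11: ready={A,B,C,H} → run A
t=12: ready={A,B,C,H} → run A
t=13: ready={A,B,C,H} → run A
t=14: ready={A,B,C,H} → run A
t=15: ready={A,B,C,H} → run A
t=16: ready={B,C,H} → run B
t=17: ready={B,C,H} → run B
t=18: ready={B,C,H} → run B
t=19: ready={B,C,H} → run B
t=20: ready={B,C,H} → run B
t=21: ready={C,H} → run H
t=22: ready={C,H} → run H
t=23: ready={C,H} → run H
t=24: ready={C,H} → run H
t=25: ready={C,H} → run H
t=26: ready={C,H} → run H
t=27: ready={C,H} → run H
t=28: ready={C} → run C
t=29: ready={C} → run C
t=30: ready={C} → run C
t=31: ready={C} → run C
t=32: ready={C} → run C
t=33: (idle)
t=34: (idle)
t=35: (idle)
t=36: (idle)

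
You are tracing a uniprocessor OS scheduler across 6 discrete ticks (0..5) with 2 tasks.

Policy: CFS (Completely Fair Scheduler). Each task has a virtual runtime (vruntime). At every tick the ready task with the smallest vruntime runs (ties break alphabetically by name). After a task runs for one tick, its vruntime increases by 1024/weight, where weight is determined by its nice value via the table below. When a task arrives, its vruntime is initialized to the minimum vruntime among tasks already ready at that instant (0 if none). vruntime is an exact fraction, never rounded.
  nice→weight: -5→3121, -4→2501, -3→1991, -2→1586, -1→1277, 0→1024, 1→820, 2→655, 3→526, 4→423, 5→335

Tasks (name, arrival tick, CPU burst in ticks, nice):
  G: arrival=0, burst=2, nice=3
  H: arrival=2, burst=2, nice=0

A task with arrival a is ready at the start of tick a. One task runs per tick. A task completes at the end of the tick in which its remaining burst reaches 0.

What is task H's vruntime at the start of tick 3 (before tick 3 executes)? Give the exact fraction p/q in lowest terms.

vruntime(H, start of tick 3) = 1/1

t=0: vr[G=0] → run G
t=1: vr[G=512/263] → run G
t=2: vr[H=0] → run H
t=3: vr[H=1] → run H
t=4: (idle)
t=5: (idle)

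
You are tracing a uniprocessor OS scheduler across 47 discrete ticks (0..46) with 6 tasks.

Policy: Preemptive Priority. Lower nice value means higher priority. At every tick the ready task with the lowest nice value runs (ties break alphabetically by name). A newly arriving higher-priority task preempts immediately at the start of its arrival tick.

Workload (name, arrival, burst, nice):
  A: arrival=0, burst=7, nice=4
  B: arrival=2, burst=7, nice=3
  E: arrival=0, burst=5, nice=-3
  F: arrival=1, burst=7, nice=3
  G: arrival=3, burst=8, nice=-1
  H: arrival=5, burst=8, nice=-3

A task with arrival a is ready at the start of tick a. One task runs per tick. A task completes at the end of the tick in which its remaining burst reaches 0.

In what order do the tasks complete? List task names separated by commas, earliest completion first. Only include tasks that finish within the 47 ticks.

completion order = E, H, G, B, F, A

t=0: ready={A,E} → run E
t=1: ready={A,E,F} → run E
t=2: ready={A,B,E,F} → run E
t=3: ready={A,B,E,F,G} → run E
t=4: ready={A,B,E,F,G} → run E
t=5: ready={A,B,F,G,H} → run H
t=6: ready={A,B,F,G,H} → run H
t=7: ready={A,B,F,G,H} → run H
t=8: ready={A,B,F,G,H} → run H
t=9: ready={A,B,F,G,H} → run H
t=10: ready={A,B,F,G,H} → run H
t=11: ready={A,B,F,G,H} → run H
t=12: ready={A,B,F,G,H} → run H
t=13: ready={A,B,F,G} → run G
t=14: ready={A,B,F,G} → run G
t=15: ready={A,B,F,G} → run G
t=16: ready={A,B,F,G} → run G
t=17: ready={A,B,F,G} → run G
t=18: ready={A,B,F,G} → run G
t=19: ready={A,B,F,G} → run G
t=20: ready={A,B,F,G} → run G
t=21: ready={A,B,F} → run B
t=22: ready={A,B,F} → run B
t=23: ready={A,B,F} → run B
t=24: ready={A,B,F} → run B
t=25: ready={A,B,F} → run B
t=26: ready={A,B,F} → run B
t=27: ready={A,B,F} → run B
t=28: ready={A,F} → run F
t=29: ready={A,F} → run F
t=30: ready={A,F} → run F
t=31: ready={A,F} → run F
t=32: ready={A,F} → run F
t=33: ready={A,F} → run F
t=34: ready={A,F} → run F
t=35: ready={A} → run A
t=36: ready={A} → run A
t=37: ready={A} → run A
t=38: ready={A} → run A
t=39: ready={A} → run A
t=40: ready={A} → run A
t=41: ready={A} → run A
t=42: (idle)
t=43: (idle)
t=44: (idle)
t=45: (idle)
t=46: (idle)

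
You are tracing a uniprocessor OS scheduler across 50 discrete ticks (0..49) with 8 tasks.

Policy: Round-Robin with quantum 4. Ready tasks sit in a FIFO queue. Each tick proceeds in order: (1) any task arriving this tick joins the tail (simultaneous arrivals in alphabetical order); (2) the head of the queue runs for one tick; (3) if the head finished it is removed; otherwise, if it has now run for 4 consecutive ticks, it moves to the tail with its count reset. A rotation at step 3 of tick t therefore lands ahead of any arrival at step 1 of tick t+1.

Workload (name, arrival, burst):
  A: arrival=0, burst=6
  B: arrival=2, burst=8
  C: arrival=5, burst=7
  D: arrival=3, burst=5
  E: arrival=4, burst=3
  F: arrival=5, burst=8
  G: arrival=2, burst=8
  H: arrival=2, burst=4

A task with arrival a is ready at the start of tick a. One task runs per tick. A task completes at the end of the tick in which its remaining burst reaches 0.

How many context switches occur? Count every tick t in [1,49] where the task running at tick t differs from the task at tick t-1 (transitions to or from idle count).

t=0: queue=[A] q_used=0 → run A
t=1: queue=[A] q_used=1 → run A
t=2: queue=[A,B,G,H] q_used=2 → run A
t=3: queue=[A,B,G,H,D] q_used=3 → run A
t=4: queue=[B,G,H,D,A,E] q_used=0 → run B
t=5: queue=[B,G,H,D,A,E,C,F] q_used=1 → run B
t=6: queue=[B,G,H,D,A,E,C,F] q_used=2 → run B
t=7: queue=[B,G,H,D,A,E,C,F] q_used=3 → run B
t=8: queue=[G,H,D,A,E,C,F,B] q_used=0 → run G
t=9: queue=[G,H,D,A,E,C,F,B] q_used=1 → run G
t=10: queue=[G,H,D,A,E,C,F,B] q_used=2 → run G
t=11: queue=[G,H,D,A,E,C,F,B] q_used=3 → run G
t=12: queue=[H,D,A,E,C,F,B,G] q_used=0 → run H
t=13: queue=[H,D,A,E,C,F,B,G] q_used=1 → run H
t=14: queue=[H,D,A,E,C,F,B,G] q_used=2 → run H
t=15: queue=[H,D,A,E,C,F,B,G] q_used=3 → run H
t=16: queue=[D,A,E,C,F,B,G] q_used=0 → run D
t=17: queue=[D,A,E,C,F,B,G] q_used=1 → run D
t=18: queue=[D,A,E,C,F,B,G] q_used=2 → run D
t=19: queue=[D,A,E,C,F,B,G] q_used=3 → run D
t=20: queue=[A,E,C,F,B,G,D] q_used=0 → run A
t=21: queue=[A,E,C,F,B,G,D] q_used=1 → run A
t=22: queue=[E,C,F,B,G,D] q_used=0 → run E
t=23: queue=[E,C,F,B,G,D] q_used=1 → run E
t=24: queue=[E,C,F,B,G,D] q_used=2 → run E
t=25: queue=[C,F,B,G,D] q_used=0 → run C
t=26: queue=[C,F,B,G,D] q_used=1 → run C
t=27: queue=[C,F,B,G,D] q_used=2 → run C
t=28: queue=[C,F,B,G,D] q_used=3 → run C
t=29: queue=[F,B,G,D,C] q_used=0 → run F
t=30: queue=[F,B,G,D,C] q_used=1 → run F
t=31: queue=[F,B,G,D,C] q_used=2 → run F
t=32: queue=[F,B,G,D,C] q_used=3 → run F
t=33: queue=[B,G,D,C,F] q_used=0 → run B
t=34: queue=[B,G,D,C,F] q_used=1 → run B
t=35: queue=[B,G,D,C,F] q_used=2 → run B
t=36: queue=[B,G,D,C,F] q_used=3 → run B
t=37: queue=[G,D,C,F] q_used=0 → run G
t=38: queue=[G,D,C,F] q_used=1 → run G
t=39: queue=[G,D,C,F] q_used=2 → run G
t=40: queue=[G,D,C,F] q_used=3 → run G
t=41: queue=[D,C,F] q_used=0 → run D
t=42: queue=[C,F] q_used=0 → run C
t=43: queue=[C,F] q_used=1 → run C
t=44: queue=[C,F] q_used=2 → run C
t=45: queue=[F] q_used=0 → run F
t=46: queue=[F] q_used=1 → run F
t=47: queue=[F] q_used=2 → run F
t=48: queue=[F] q_used=3 → run F
t=49: (idle)

context switches = 14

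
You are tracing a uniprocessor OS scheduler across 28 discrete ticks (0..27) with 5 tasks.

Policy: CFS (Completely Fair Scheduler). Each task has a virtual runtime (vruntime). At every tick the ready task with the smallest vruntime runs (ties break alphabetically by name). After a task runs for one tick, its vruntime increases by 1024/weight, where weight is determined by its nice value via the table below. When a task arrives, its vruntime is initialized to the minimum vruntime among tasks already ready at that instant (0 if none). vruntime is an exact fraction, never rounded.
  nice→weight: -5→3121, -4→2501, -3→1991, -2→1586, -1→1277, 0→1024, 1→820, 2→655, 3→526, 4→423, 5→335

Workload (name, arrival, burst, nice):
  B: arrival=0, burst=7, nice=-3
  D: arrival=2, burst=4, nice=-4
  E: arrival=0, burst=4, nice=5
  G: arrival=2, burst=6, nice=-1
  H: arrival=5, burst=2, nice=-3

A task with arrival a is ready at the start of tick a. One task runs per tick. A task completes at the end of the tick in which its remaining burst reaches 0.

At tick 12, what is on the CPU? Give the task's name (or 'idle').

running at tick 12 = D

t=0: vr[B=0 E=0] → run B
t=1: vr[B=1024/1991 E=0] → run E
t=2: vr[B=1024/1991 D=1024/1991 E=1024/335 G=1024/1991] → run B
t=3: vr[B=2048/1991 D=1024/1991 E=1024/335 G=1024/1991] → run D
t=4: vr[B=2048/1991 D=4599808/4979491 E=1024/335 G=1024/1991] → run G
t=5: vr[B=2048/1991 D=4599808/4979491 E=1024/335 G=3346432/2542507 H=4599808/4979491] → run D
t=6: vr[B=2048/1991 D=6638592/4979491 E=1024/335 G=3346432/2542507 H=4599808/4979491] → run H
t=7: vr[B=2048/1991 D=6638592/4979491 E=1024/335 G=3346432/2542507 H=7160832/4979491] → run B
t=8: vr[B=3072/1991 D=6638592/4979491 E=1024/335 G=3346432/2542507 H=7160832/4979491] → run G
t=9: vr[B=3072/1991 D=6638592/4979491 E=1024/335 G=5385216/2542507 H=7160832/4979491] → run D
t=10: vr[B=3072/1991 D=8677376/4979491 E=1024/335 G=5385216/2542507 H=7160832/4979491] → run H
t=11: vr[B=3072/1991 D=8677376/4979491 E=1024/335 G=5385216/2542507] → run B
t=12: vr[B=4096/1991 D=8677376/4979491 E=1024/335 G=5385216/2542507] → run D
t=13: vr[B=4096/1991 E=1024/335 G=5385216/2542507] → run B
t=14: vr[B=5120/1991 E=1024/335 G=5385216/2542507] → run G
t=15: vr[B=5120/1991 E=1024/335 G=7424000/2542507] → run B
t=16: vr[B=6144/1991 E=1024/335 G=7424000/2542507] → run G
t=17: vr[B=6144/1991 E=1024/335 G=9462784/2542507] → run E
t=18: vr[B=6144/1991 E=2048/335 G=9462784/2542507] → run B
t=19: vr[E=2048/335 G=9462784/2542507] → run G
t=20: vr[E=2048/335 G=11501568/2542507] → run G
t=21: vr[E=2048/335] → run E
t=22: vr[E=3072/335] → run E
t=23: (idle)
t=24: (idle)
t=25: (idle)
t=26: (idle)
t=27: (idle)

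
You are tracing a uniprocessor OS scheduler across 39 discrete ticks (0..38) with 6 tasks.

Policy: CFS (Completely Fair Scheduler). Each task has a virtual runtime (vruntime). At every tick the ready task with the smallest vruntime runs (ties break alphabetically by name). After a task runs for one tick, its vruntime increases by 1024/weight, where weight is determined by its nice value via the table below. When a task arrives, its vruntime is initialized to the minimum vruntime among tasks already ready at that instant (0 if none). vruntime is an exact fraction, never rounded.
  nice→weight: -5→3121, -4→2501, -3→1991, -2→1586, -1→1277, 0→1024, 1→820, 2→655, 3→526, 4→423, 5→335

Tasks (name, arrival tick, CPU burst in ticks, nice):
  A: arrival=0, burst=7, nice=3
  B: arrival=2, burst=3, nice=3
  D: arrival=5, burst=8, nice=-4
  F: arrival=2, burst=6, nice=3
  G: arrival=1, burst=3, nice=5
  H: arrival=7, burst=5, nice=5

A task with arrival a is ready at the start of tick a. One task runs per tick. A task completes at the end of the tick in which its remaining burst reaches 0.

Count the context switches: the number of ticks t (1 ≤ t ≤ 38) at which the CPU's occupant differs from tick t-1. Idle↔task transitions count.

t=0: vr[A=0] → run A
t=1: vr[A=512/263 G=512/263] → run A
t=2: vr[A=1024/263 B=512/263 F=512/263 G=512/263] → run B
t=3: vr[A=1024/263 B=1024/263 F=512/263 G=512/263] → run F
t=4: vr[A=1024/263 B=1024/263 F=1024/263 G=512/263] → run G
t=5: vr[A=1024/263 B=1024/263 D=1024/263 F=1024/263 G=440832/88105] → run A
t=6: vr[A=1536/263 B=1024/263 D=1024/263 F=1024/263 G=440832/88105] → run B
t=7: vr[A=1536/263 B=1536/263 D=1024/263 F=1024/263 G=440832/88105 H=1024/263] → run D
t=8: vr[A=1536/263 B=1536/263 D=2830336/657763 F=1024/263 G=440832/88105 H=1024/263] → run F
t=9: vr[A=1536/263 B=1536/263 D=2830336/657763 F=1536/263 G=440832/88105 H=1024/263] → run H
t=10: vr[A=1536/263 B=1536/263 D=2830336/657763 F=1536/263 G=440832/88105 H=612352/88105] → run D
t=11: vr[A=1536/263 B=1536/263 D=3099648/657763 F=1536/263 G=440832/88105 H=612352/88105] → run D
t=12: vr[A=1536/263 B=1536/263 D=3368960/657763 F=1536/263 G=440832/88105 H=612352/88105] → run G
t=13: vr[A=1536/263 B=1536/263 D=3368960/657763 F=1536/263 G=710144/88105 H=612352/88105] → run D
t=14: vr[A=1536/263 B=1536/263 D=3638272/657763 F=1536/263 G=710144/88105 H=612352/88105] → run D
t=15: vr[A=1536/263 B=1536/263 D=3907584/657763 F=1536/263 G=710144/88105 H=612352/88105] → run A
t=16: vr[A=2048/263 B=1536/263 D=3907584/657763 F=1536/263 G=710144/88105 H=612352/88105] → run B
t=17: vr[A=2048/263 D=3907584/657763 F=1536/263 G=710144/88105 H=612352/88105] → run F
t=18: vr[A=2048/263 D=3907584/657763 F=2048/263 G=710144/88105 H=612352/88105] → run D
t=19: vr[A=2048/263 D=4176896/657763 F=2048/263 G=710144/88105 H=612352/88105] → run D
t=20: vr[A=2048/263 D=4446208/657763 F=2048/263 G=710144/88105 H=612352/88105] → run D
t=21: vr[A=2048/263 F=2048/263 G=710144/88105 H=612352/88105] → run H
t=22: vr[A=2048/263 F=2048/263 G=710144/88105 H=881664/88105] → run A
t=23: vr[A=2560/263 F=2048/263 G=710144/88105 H=881664/88105] → run F
t=24: vr[A=2560/263 F=2560/263 G=710144/88105 H=881664/88105] → run G
t=25: vr[A=2560/263 F=2560/263 H=881664/88105] → run A
t=26: vr[A=3072/263 F=2560/263 H=881664/88105] → run F
t=27: vr[A=3072/263 F=3072/263 H=881664/88105] → run H
t=28: vr[A=3072/263 F=3072/263 H=1150976/88105] → run A
t=29: vr[F=3072/263 H=1150976/88105] → run F
t=30: vr[H=1150976/88105] → run H
t=31: vr[H=1420288/88105] → run H
t=32: (idle)
t=33: (idle)
t=34: (idle)
t=35: (idle)
t=36: (idle)
t=37: (idle)
t=38: (idle)

context switches = 26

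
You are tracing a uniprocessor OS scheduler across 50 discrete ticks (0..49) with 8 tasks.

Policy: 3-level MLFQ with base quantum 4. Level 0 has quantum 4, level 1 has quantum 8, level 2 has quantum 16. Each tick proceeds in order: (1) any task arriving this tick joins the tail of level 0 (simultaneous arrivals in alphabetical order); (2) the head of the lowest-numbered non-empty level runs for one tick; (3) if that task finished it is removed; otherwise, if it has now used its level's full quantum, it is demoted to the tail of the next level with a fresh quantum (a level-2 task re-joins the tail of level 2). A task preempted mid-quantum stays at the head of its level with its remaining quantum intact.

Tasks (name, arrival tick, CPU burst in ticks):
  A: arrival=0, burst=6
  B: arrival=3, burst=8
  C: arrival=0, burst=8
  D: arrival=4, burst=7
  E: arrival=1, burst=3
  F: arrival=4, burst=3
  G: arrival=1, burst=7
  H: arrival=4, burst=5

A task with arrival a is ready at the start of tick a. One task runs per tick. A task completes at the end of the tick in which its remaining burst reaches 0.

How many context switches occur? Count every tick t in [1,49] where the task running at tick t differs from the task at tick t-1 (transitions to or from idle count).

t=0: L0/L1/L2 = AC/-/- → run A
t=1: L0/L1/L2 = ACEG/-/- → run A
t=2: L0/L1/L2 = ACEG/-/- → run A
t=3: L0/L1/L2 = ACEGB/-/- → run A
t=4: L0/L1/L2 = CEGBDFH/A/- → run C
t=5: L0/L1/L2 = CEGBDFH/A/- → run C
t=6: L0/L1/L2 = CEGBDFH/A/- → run C
t=7: L0/L1/L2 = CEGBDFH/A/- → run C
t=8: L0/L1/L2 = EGBDFH/AC/- → run E
t=9: L0/L1/L2 = EGBDFH/AC/- → run E
t=10: L0/L1/L2 = EGBDFH/AC/- → run E
t=11: L0/L1/L2 = GBDFH/AC/- → run G
t=12: L0/L1/L2 = GBDFH/AC/- → run G
t=13: L0/L1/L2 = GBDFH/AC/- → run G
t=14: L0/L1/L2 = GBDFH/AC/- → run G
t=15: L0/L1/L2 = BDFH/ACG/- → run B
t=16: L0/L1/L2 = BDFH/ACG/- → run B
t=17: L0/L1/L2 = BDFH/ACG/- → run B
t=18: L0/L1/L2 = BDFH/ACG/- → run B
t=19: L0/L1/L2 = DFH/ACGB/- → run D
t=20: L0/L1/L2 = DFH/ACGB/- → run D
t=21: L0/L1/L2 = DFH/ACGB/- → run D
t=22: L0/L1/L2 = DFH/ACGB/- → run D
t=23: L0/L1/L2 = FH/ACGBD/- → run F
t=24: L0/L1/L2 = FH/ACGBD/- → run F
t=25: L0/L1/L2 = FH/ACGBD/- → run F
t=26: L0/L1/L2 = H/ACGBD/- → run H
t=27: L0/L1/L2 = H/ACGBD/- → run H
t=28: L0/L1/L2 = H/ACGBD/- → run H
t=29: L0/L1/L2 = H/ACGBD/- → run H
t=30: L0/L1/L2 = -/ACGBDH/- → run A
t=31: L0/L1/L2 = -/ACGBDH/- → run A
t=32: L0/L1/L2 = -/CGBDH/- → run C
t=33: L0/L1/L2 = -/CGBDH/- → run C
t=34: L0/L1/L2 = -/CGBDH/- → run C
t=35: L0/L1/L2 = -/CGBDH/- → run C
t=36: L0/L1/L2 = -/GBDH/- → run G
t=37: L0/L1/L2 = -/GBDH/- → run G
t=38: L0/L1/L2 = -/GBDH/- → run G
t=39: L0/L1/L2 = -/BDH/- → run B
t=40: L0/L1/L2 = -/BDH/- → run B
t=41: L0/L1/L2 = -/BDH/- → run B
t=42: L0/L1/L2 = -/BDH/- → run B
t=43: L0/L1/L2 = -/DH/- → run D
t=44: L0/L1/L2 = -/DH/- → run D
t=45: L0/L1/L2 = -/DH/- → run D
t=46: L0/L1/L2 = -/H/- → run H
t=47: (idle)
t=48: (idle)
t=49: (idle)

context switches = 14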